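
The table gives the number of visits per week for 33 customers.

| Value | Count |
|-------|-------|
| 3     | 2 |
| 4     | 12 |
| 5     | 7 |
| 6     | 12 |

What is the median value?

Cumulative frequencies: 2, 14, 21, 33
n = 33, so the median is the value in position (n+1)/2 = 17.
Position 17 falls at value 5.

5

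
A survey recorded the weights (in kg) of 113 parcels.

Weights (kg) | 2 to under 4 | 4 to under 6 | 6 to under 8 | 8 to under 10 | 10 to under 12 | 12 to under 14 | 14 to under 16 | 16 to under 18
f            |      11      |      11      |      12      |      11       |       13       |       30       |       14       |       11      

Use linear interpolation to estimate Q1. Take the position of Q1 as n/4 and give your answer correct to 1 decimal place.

Cumulative frequencies: 11, 22, 34, 45, 58, 88, 102, 113
n = 113; position = n/4 = 28.25.
This falls in the class 6 to under 8: L = 6, F = 22, f = 12, h = 2.
Lower quartile ≈ 6 + ((28.25 − 22) / 12) × 2 = 7.0417

7.0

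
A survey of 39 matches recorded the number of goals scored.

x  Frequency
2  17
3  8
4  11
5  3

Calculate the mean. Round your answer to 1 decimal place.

Values: 2, 3, 4, 5
Σfx = 17×2 + 8×3 + 11×4 + 3×5 = 117
n = Σf = 39
Mean = 117 / 39 = 3.0000

3.0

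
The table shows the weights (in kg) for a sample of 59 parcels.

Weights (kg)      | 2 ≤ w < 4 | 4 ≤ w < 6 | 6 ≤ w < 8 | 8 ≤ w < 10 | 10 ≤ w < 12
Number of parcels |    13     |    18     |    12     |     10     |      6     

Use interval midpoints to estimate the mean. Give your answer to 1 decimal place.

6.3

Midpoints: 3, 5, 7, 9, 11
Σfm = 13×3 + 18×5 + 12×7 + 10×9 + 6×11 = 369
n = Σf = 59
Mean = 369 / 59 = 6.2542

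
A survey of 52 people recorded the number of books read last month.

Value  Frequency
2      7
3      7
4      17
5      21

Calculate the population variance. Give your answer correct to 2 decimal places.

Values: 2, 3, 4, 5
n = 52, Σfx = 208, mean = 4.0000
Σfx² = 888
Σf(x − x̄)² = Σfx² − (Σfx)²/n = 888 − 208²/52 = 56.0000
Population variance = 56.0000 / 52 = 1.0769

1.08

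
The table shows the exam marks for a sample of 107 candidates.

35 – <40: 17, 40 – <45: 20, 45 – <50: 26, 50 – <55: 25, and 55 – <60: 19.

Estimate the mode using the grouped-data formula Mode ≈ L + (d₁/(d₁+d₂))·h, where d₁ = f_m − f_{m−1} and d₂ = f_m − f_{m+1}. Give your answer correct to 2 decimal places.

Modal class: 45 – <50 (highest frequency 26).
d₁ = 26 − 20 = 6, d₂ = 26 − 25 = 1
Mode ≈ 45 + (6/(6+1)) × 5 = 45 + 4.2857 = 49.2857

49.29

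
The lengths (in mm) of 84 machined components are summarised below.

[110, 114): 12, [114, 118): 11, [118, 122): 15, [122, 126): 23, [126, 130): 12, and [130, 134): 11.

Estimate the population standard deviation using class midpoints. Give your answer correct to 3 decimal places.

Midpoints: 112, 116, 120, 124, 128, 132
n = 84, Σfm = 10260, mean = 122.1429
Σfm² = 1256464
Σf(m − x̄)² = Σfm² − (Σfm)²/n = 1256464 − 10260²/84 = 3278.2857
Population variance = 3278.2857 / 84 = 39.0272
Standard deviation = √39.0272 = 6.2472

6.247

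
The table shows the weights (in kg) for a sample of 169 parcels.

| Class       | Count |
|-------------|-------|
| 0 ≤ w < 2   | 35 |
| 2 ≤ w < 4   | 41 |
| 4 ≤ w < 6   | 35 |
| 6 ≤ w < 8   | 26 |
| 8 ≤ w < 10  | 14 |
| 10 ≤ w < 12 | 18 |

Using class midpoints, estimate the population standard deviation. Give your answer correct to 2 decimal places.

3.17

Midpoints: 1, 3, 5, 7, 9, 11
n = 169, Σfm = 839, mean = 4.9645
Σfm² = 5865
Σf(m − x̄)² = Σfm² − (Σfm)²/n = 5865 − 839²/169 = 1699.7870
Population variance = 1699.7870 / 169 = 10.0579
Standard deviation = √10.0579 = 3.1714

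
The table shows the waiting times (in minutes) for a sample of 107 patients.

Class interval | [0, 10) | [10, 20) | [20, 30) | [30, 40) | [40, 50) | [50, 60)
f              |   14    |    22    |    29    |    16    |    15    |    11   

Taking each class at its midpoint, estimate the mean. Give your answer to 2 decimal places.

27.71

Midpoints: 5, 15, 25, 35, 45, 55
Σfm = 14×5 + 22×15 + 29×25 + 16×35 + 15×45 + 11×55 = 2965
n = Σf = 107
Mean = 2965 / 107 = 27.7103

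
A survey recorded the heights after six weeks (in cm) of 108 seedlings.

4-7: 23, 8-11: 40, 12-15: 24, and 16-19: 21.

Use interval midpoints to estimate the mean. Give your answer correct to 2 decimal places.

11.09

Midpoints: 5.5, 9.5, 13.5, 17.5
Σfm = 23×5.5 + 40×9.5 + 24×13.5 + 21×17.5 = 1198
n = Σf = 108
Mean = 1198 / 108 = 11.0926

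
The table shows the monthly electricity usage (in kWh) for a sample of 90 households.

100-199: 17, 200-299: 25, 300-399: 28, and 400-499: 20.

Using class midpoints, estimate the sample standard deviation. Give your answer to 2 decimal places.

103.91

Midpoints: 149.5, 249.5, 349.5, 449.5
n = 90, Σfm = 27555, mean = 306.1667
Σfm² = 9397422.5
Σf(m − x̄)² = Σfm² − (Σfm)²/n = 9397422.5 − 27555²/90 = 961000.0000
Sample variance = 961000.0000 / 89 = 10797.7528
Standard deviation = √10797.7528 = 103.9122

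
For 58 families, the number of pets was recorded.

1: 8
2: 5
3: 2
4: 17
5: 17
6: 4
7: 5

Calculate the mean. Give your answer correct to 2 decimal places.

4.07

Values: 1, 2, 3, 4, 5, 6, 7
Σfx = 8×1 + 5×2 + 2×3 + 17×4 + 17×5 + 4×6 + 5×7 = 236
n = Σf = 58
Mean = 236 / 58 = 4.0690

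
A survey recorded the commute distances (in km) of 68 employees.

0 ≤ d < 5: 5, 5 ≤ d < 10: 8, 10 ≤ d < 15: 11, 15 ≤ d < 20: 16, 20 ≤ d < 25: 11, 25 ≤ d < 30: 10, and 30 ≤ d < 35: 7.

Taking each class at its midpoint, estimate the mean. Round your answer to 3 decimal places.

Midpoints: 2.5, 7.5, 12.5, 17.5, 22.5, 27.5, 32.5
Σfm = 5×2.5 + 8×7.5 + 11×12.5 + 16×17.5 + 11×22.5 + 10×27.5 + 7×32.5 = 1240
n = Σf = 68
Mean = 1240 / 68 = 18.2353

18.235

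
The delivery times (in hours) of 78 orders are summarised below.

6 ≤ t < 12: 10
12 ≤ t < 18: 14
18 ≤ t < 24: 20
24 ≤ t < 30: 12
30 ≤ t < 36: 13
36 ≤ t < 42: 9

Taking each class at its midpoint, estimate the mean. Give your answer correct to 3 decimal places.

Midpoints: 9, 15, 21, 27, 33, 39
Σfm = 10×9 + 14×15 + 20×21 + 12×27 + 13×33 + 9×39 = 1824
n = Σf = 78
Mean = 1824 / 78 = 23.3846

23.385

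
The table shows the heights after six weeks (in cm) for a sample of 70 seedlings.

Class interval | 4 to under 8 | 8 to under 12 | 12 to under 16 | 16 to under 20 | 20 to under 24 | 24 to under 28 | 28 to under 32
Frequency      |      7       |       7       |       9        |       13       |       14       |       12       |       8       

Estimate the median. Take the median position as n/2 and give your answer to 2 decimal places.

Cumulative frequencies: 7, 14, 23, 36, 50, 62, 70
n = 70; position = n/2 = 35.
This falls in the class 16 to under 20: L = 16, F = 23, f = 13, h = 4.
Median ≈ 16 + ((35 − 23) / 13) × 4 = 19.6923

19.69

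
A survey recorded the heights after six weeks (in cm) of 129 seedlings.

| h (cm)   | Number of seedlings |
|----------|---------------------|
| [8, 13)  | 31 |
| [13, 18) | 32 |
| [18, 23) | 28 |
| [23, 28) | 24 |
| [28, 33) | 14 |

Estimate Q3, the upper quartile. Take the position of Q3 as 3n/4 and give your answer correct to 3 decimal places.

24.198

Cumulative frequencies: 31, 63, 91, 115, 129
n = 129; position = 3n/4 = 96.75.
This falls in the class [23, 28): L = 23, F = 91, f = 24, h = 5.
Upper quartile ≈ 23 + ((96.75 − 91) / 24) × 5 = 24.1979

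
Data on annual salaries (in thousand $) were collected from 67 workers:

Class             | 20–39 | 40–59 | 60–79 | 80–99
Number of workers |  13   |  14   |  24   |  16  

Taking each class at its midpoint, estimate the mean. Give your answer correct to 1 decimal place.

62.3

Midpoints: 29.5, 49.5, 69.5, 89.5
Σfm = 13×29.5 + 14×49.5 + 24×69.5 + 16×89.5 = 4176.5
n = Σf = 67
Mean = 4176.5 / 67 = 62.3358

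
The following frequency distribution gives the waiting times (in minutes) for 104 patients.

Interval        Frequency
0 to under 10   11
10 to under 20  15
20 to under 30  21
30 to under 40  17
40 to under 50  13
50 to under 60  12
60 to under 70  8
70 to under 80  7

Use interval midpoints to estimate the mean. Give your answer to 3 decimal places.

Midpoints: 5, 15, 25, 35, 45, 55, 65, 75
Σfm = 11×5 + 15×15 + 21×25 + 17×35 + 13×45 + 12×55 + 8×65 + 7×75 = 3690
n = Σf = 104
Mean = 3690 / 104 = 35.4808

35.481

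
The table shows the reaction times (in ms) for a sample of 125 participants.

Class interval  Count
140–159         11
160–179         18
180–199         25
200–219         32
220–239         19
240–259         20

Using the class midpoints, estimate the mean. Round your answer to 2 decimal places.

Midpoints: 149.5, 169.5, 189.5, 209.5, 229.5, 249.5
Σfm = 11×149.5 + 18×169.5 + 25×189.5 + 32×209.5 + 19×229.5 + 20×249.5 = 25487.5
n = Σf = 125
Mean = 25487.5 / 125 = 203.9000

203.90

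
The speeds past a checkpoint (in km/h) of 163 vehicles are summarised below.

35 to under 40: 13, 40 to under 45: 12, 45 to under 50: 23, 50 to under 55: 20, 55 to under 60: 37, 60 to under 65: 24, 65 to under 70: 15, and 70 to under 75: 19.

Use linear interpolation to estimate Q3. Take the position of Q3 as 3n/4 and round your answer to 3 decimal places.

Cumulative frequencies: 13, 25, 48, 68, 105, 129, 144, 163
n = 163; position = 3n/4 = 122.25.
This falls in the class 60 to under 65: L = 60, F = 105, f = 24, h = 5.
Upper quartile ≈ 60 + ((122.25 − 105) / 24) × 5 = 63.5938

63.594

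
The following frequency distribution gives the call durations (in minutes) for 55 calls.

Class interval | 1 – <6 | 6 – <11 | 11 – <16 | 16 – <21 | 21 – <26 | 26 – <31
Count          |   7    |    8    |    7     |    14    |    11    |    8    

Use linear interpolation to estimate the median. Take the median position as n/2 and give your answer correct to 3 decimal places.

Cumulative frequencies: 7, 15, 22, 36, 47, 55
n = 55; position = n/2 = 27.5.
This falls in the class 16 – <21: L = 16, F = 22, f = 14, h = 5.
Median ≈ 16 + ((27.5 − 22) / 14) × 5 = 17.9643

17.964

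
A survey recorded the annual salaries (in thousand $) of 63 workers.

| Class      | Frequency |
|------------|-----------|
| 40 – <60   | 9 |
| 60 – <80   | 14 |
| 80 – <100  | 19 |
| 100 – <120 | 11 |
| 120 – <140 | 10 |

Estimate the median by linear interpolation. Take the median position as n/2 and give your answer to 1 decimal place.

Cumulative frequencies: 9, 23, 42, 53, 63
n = 63; position = n/2 = 31.5.
This falls in the class 80 – <100: L = 80, F = 23, f = 19, h = 20.
Median ≈ 80 + ((31.5 − 23) / 19) × 20 = 88.9474

88.9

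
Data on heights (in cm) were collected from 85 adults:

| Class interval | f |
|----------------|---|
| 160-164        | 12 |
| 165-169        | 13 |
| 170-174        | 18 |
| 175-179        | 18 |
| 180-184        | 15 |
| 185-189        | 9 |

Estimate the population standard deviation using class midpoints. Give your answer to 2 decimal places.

Midpoints: 162, 167, 172, 177, 182, 187
n = 85, Σfm = 14810, mean = 174.2353
Σfm² = 2585500
Σf(m − x̄)² = Σfm² − (Σfm)²/n = 2585500 − 14810²/85 = 5075.2941
Population variance = 5075.2941 / 85 = 59.7093
Standard deviation = √59.7093 = 7.7272

7.73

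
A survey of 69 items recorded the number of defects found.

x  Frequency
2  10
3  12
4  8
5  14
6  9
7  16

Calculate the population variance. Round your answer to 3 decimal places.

Values: 2, 3, 4, 5, 6, 7
n = 69, Σfx = 324, mean = 4.6957
Σfx² = 1734
Σf(x − x̄)² = Σfx² − (Σfx)²/n = 1734 − 324²/69 = 212.6087
Population variance = 212.6087 / 69 = 3.0813

3.081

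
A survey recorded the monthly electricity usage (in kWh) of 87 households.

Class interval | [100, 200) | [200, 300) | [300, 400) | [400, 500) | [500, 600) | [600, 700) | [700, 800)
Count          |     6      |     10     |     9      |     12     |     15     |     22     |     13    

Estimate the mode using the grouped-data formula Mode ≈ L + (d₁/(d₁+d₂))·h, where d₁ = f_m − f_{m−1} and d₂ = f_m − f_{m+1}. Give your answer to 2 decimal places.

643.75

Modal class: [600, 700) (highest frequency 22).
d₁ = 22 − 15 = 7, d₂ = 22 − 13 = 9
Mode ≈ 600 + (7/(7+9)) × 100 = 600 + 43.7500 = 643.7500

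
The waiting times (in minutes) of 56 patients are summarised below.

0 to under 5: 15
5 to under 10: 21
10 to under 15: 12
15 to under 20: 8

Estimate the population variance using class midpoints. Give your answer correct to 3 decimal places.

24.992

Midpoints: 2.5, 7.5, 12.5, 17.5
n = 56, Σfm = 485, mean = 8.6607
Σfm² = 5600
Σf(m − x̄)² = Σfm² − (Σfm)²/n = 5600 − 485²/56 = 1399.5536
Population variance = 1399.5536 / 56 = 24.9920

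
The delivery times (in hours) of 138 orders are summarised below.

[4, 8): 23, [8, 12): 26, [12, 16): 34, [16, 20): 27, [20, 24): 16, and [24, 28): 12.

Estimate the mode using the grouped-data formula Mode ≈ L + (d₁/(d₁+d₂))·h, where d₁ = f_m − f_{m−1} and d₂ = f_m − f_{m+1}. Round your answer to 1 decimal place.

Modal class: [12, 16) (highest frequency 34).
d₁ = 34 − 26 = 8, d₂ = 34 − 27 = 7
Mode ≈ 12 + (8/(8+7)) × 4 = 12 + 2.1333 = 14.1333

14.1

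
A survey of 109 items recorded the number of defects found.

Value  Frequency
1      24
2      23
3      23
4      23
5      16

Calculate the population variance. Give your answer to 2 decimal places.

1.87

Values: 1, 2, 3, 4, 5
n = 109, Σfx = 311, mean = 2.8532
Σfx² = 1091
Σf(x − x̄)² = Σfx² − (Σfx)²/n = 1091 − 311²/109 = 203.6514
Population variance = 203.6514 / 109 = 1.8684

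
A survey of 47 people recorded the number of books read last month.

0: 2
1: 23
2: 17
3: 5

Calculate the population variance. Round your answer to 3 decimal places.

Values: 0, 1, 2, 3
n = 47, Σfx = 72, mean = 1.5319
Σfx² = 136
Σf(x − x̄)² = Σfx² − (Σfx)²/n = 136 − 72²/47 = 25.7021
Population variance = 25.7021 / 47 = 0.5469

0.547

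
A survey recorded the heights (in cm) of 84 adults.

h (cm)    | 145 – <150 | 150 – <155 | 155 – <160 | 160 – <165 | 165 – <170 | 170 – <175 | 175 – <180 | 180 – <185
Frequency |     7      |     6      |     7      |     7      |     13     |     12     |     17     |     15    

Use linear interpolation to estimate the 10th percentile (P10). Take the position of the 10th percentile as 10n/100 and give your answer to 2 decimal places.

Cumulative frequencies: 7, 13, 20, 27, 40, 52, 69, 84
n = 84; position = 10n/100 = 8.4.
This falls in the class 150 – <155: L = 150, F = 7, f = 6, h = 5.
10th percentile ≈ 150 + ((8.4 − 7) / 6) × 5 = 151.1667

151.17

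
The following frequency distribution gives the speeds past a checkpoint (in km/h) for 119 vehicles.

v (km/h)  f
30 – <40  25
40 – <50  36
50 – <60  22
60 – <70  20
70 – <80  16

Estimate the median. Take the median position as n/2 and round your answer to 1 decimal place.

49.6

Cumulative frequencies: 25, 61, 83, 103, 119
n = 119; position = n/2 = 59.5.
This falls in the class 40 – <50: L = 40, F = 25, f = 36, h = 10.
Median ≈ 40 + ((59.5 − 25) / 36) × 10 = 49.5833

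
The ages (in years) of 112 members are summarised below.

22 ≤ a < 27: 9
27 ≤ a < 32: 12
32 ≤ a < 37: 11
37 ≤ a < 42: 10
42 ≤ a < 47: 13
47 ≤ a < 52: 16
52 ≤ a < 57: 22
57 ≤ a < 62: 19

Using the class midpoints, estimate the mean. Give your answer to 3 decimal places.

Midpoints: 24.5, 29.5, 34.5, 39.5, 44.5, 49.5, 54.5, 59.5
Σfm = 9×24.5 + 12×29.5 + 11×34.5 + 10×39.5 + 13×44.5 + 16×49.5 + 22×54.5 + 19×59.5 = 5049
n = Σf = 112
Mean = 5049 / 112 = 45.0804

45.080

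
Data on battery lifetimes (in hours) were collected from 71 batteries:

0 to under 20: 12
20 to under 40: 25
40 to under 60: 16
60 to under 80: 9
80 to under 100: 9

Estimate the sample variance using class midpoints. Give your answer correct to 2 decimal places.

635.33

Midpoints: 10, 30, 50, 70, 90
n = 71, Σfm = 3110, mean = 43.8028
Σfm² = 180700
Σf(m − x̄)² = Σfm² − (Σfm)²/n = 180700 − 3110²/71 = 44473.2394
Sample variance = 44473.2394 / 70 = 635.3320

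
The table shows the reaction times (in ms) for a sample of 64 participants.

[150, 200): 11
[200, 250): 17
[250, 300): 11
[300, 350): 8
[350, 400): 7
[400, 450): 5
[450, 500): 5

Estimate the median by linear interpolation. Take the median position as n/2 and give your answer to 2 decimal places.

Cumulative frequencies: 11, 28, 39, 47, 54, 59, 64
n = 64; position = n/2 = 32.
This falls in the class [250, 300): L = 250, F = 28, f = 11, h = 50.
Median ≈ 250 + ((32 − 28) / 11) × 50 = 268.1818

268.18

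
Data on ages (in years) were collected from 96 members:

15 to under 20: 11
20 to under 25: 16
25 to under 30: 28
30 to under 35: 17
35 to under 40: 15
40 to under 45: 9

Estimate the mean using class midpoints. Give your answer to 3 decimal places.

Midpoints: 17.5, 22.5, 27.5, 32.5, 37.5, 42.5
Σfm = 11×17.5 + 16×22.5 + 28×27.5 + 17×32.5 + 15×37.5 + 9×42.5 = 2820
n = Σf = 96
Mean = 2820 / 96 = 29.3750

29.375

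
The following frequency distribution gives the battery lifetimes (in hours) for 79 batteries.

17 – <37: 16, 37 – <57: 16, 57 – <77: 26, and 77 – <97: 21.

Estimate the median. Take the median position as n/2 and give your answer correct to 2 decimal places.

62.77

Cumulative frequencies: 16, 32, 58, 79
n = 79; position = n/2 = 39.5.
This falls in the class 57 – <77: L = 57, F = 32, f = 26, h = 20.
Median ≈ 57 + ((39.5 − 32) / 26) × 20 = 62.7692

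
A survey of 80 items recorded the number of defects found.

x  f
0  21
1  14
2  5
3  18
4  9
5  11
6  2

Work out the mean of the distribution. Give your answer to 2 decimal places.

Values: 0, 1, 2, 3, 4, 5, 6
Σfx = 21×0 + 14×1 + 5×2 + 18×3 + 9×4 + 11×5 + 2×6 = 181
n = Σf = 80
Mean = 181 / 80 = 2.2625

2.26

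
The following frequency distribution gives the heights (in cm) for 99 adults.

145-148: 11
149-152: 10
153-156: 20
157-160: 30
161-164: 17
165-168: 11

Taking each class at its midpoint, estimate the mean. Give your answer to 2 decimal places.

Midpoints: 146.5, 150.5, 154.5, 158.5, 162.5, 166.5
Σfm = 11×146.5 + 10×150.5 + 20×154.5 + 30×158.5 + 17×162.5 + 11×166.5 = 15555.5
n = Σf = 99
Mean = 15555.5 / 99 = 157.1263

157.13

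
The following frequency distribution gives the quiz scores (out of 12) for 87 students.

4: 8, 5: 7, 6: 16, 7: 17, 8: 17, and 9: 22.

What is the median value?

7

Cumulative frequencies: 8, 15, 31, 48, 65, 87
n = 87, so the median is the value in position (n+1)/2 = 44.
Position 44 falls at value 7.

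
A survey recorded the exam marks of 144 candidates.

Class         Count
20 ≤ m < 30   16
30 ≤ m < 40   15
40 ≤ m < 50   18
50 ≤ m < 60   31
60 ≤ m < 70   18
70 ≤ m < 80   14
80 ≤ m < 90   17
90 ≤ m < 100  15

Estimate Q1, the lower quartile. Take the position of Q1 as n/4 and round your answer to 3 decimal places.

Cumulative frequencies: 16, 31, 49, 80, 98, 112, 129, 144
n = 144; position = n/4 = 36.
This falls in the class 40 ≤ m < 50: L = 40, F = 31, f = 18, h = 10.
Lower quartile ≈ 40 + ((36 − 31) / 18) × 10 = 42.7778

42.778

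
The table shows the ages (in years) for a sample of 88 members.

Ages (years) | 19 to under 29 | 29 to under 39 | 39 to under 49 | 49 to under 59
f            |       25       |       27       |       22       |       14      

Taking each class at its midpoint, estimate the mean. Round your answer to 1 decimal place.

Midpoints: 24, 34, 44, 54
Σfm = 25×24 + 27×34 + 22×44 + 14×54 = 3242
n = Σf = 88
Mean = 3242 / 88 = 36.8409

36.8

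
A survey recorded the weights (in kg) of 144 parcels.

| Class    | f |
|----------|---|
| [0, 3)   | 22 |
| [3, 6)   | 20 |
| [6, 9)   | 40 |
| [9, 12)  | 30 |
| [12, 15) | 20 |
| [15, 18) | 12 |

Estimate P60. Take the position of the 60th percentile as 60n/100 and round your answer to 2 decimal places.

9.44

Cumulative frequencies: 22, 42, 82, 112, 132, 144
n = 144; position = 60n/100 = 86.4.
This falls in the class [9, 12): L = 9, F = 82, f = 30, h = 3.
60th percentile ≈ 9 + ((86.4 − 82) / 30) × 3 = 9.4400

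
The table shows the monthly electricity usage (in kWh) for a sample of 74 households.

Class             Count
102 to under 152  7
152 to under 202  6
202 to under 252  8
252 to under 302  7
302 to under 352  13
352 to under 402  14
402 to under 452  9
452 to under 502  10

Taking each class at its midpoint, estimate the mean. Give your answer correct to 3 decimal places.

Midpoints: 127, 177, 227, 277, 327, 377, 427, 477
Σfm = 7×127 + 6×177 + 8×227 + 7×277 + 13×327 + 14×377 + 9×427 + 10×477 = 23848
n = Σf = 74
Mean = 23848 / 74 = 322.2703

322.270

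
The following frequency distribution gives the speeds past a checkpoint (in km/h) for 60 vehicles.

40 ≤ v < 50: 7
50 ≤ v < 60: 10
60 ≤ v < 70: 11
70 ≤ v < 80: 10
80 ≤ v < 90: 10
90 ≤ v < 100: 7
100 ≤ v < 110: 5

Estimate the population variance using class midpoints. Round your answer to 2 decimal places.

Midpoints: 45, 55, 65, 75, 85, 95, 105
n = 60, Σfm = 4370, mean = 72.8333
Σfm² = 337700
Σf(m − x̄)² = Σfm² − (Σfm)²/n = 337700 − 4370²/60 = 19418.3333
Population variance = 19418.3333 / 60 = 323.6389

323.64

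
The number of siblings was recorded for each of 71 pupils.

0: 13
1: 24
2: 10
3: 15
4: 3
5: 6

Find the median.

Cumulative frequencies: 13, 37, 47, 62, 65, 71
n = 71, so the median is the value in position (n+1)/2 = 36.
Position 36 falls at value 1.

1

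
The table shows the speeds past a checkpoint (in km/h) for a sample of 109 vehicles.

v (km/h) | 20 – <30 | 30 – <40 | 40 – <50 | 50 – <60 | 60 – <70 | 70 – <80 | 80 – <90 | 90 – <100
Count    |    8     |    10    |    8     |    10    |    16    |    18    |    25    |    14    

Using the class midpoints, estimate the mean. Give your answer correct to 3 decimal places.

Midpoints: 25, 35, 45, 55, 65, 75, 85, 95
Σfm = 8×25 + 10×35 + 8×45 + 10×55 + 16×65 + 18×75 + 25×85 + 14×95 = 7305
n = Σf = 109
Mean = 7305 / 109 = 67.0183

67.018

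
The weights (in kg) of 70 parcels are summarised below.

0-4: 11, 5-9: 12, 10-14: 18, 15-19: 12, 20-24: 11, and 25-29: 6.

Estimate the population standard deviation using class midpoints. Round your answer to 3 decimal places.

7.592

Midpoints: 2, 7, 12, 17, 22, 27
n = 70, Σfm = 930, mean = 13.2857
Σfm² = 16390
Σf(m − x̄)² = Σfm² − (Σfm)²/n = 16390 − 930²/70 = 4034.2857
Population variance = 4034.2857 / 70 = 57.6327
Standard deviation = √57.6327 = 7.5916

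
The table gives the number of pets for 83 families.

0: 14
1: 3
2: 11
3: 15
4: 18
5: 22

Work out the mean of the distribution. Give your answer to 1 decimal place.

3.0

Values: 0, 1, 2, 3, 4, 5
Σfx = 14×0 + 3×1 + 11×2 + 15×3 + 18×4 + 22×5 = 252
n = Σf = 83
Mean = 252 / 83 = 3.0361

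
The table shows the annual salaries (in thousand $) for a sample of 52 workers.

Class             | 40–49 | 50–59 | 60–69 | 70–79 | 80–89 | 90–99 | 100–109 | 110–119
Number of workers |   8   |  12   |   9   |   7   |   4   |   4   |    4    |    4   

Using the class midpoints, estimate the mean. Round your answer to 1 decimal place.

Midpoints: 44.5, 54.5, 64.5, 74.5, 84.5, 94.5, 104.5, 114.5
Σfm = 8×44.5 + 12×54.5 + 9×64.5 + 7×74.5 + 4×84.5 + 4×94.5 + 4×104.5 + 4×114.5 = 3704
n = Σf = 52
Mean = 3704 / 52 = 71.2308

71.2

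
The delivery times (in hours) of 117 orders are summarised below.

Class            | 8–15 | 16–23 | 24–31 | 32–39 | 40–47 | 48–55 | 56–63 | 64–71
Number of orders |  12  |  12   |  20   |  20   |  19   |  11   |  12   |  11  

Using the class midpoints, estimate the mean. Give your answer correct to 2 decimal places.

38.30

Midpoints: 11.5, 19.5, 27.5, 35.5, 43.5, 51.5, 59.5, 67.5
Σfm = 12×11.5 + 12×19.5 + 20×27.5 + 20×35.5 + 19×43.5 + 11×51.5 + 12×59.5 + 11×67.5 = 4481.5
n = Σf = 117
Mean = 4481.5 / 117 = 38.3034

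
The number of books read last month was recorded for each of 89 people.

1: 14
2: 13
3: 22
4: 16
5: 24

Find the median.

Cumulative frequencies: 14, 27, 49, 65, 89
n = 89, so the median is the value in position (n+1)/2 = 45.
Position 45 falls at value 3.

3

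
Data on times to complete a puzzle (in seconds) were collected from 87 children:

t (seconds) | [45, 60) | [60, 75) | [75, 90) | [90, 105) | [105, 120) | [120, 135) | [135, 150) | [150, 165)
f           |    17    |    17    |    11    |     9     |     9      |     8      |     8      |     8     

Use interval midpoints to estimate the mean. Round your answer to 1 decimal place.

94.9

Midpoints: 52.5, 67.5, 82.5, 97.5, 112.5, 127.5, 142.5, 157.5
Σfm = 17×52.5 + 17×67.5 + 11×82.5 + 9×97.5 + 9×112.5 + 8×127.5 + 8×142.5 + 8×157.5 = 8257.5
n = Σf = 87
Mean = 8257.5 / 87 = 94.9138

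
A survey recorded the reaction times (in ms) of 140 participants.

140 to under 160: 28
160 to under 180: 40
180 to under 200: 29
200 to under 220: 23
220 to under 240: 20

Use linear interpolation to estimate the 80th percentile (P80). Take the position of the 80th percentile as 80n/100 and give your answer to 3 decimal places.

213.043

Cumulative frequencies: 28, 68, 97, 120, 140
n = 140; position = 80n/100 = 112.
This falls in the class 200 to under 220: L = 200, F = 97, f = 23, h = 20.
80th percentile ≈ 200 + ((112 − 97) / 23) × 20 = 213.0435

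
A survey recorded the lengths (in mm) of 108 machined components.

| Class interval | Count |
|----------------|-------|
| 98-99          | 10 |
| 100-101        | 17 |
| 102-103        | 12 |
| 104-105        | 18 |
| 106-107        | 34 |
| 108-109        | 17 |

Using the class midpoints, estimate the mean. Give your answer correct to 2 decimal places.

Midpoints: 98.5, 100.5, 102.5, 104.5, 106.5, 108.5
Σfm = 10×98.5 + 17×100.5 + 12×102.5 + 18×104.5 + 34×106.5 + 17×108.5 = 11270
n = Σf = 108
Mean = 11270 / 108 = 104.3519

104.35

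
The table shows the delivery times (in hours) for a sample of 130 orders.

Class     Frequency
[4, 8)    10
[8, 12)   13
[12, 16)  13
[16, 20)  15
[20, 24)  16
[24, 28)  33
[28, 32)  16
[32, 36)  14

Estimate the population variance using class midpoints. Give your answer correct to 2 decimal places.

69.62

Midpoints: 6, 10, 14, 18, 22, 26, 30, 34
n = 130, Σfm = 2808, mean = 21.6000
Σfm² = 69704
Σf(m − x̄)² = Σfm² − (Σfm)²/n = 69704 − 2808²/130 = 9051.2000
Population variance = 9051.2000 / 130 = 69.6246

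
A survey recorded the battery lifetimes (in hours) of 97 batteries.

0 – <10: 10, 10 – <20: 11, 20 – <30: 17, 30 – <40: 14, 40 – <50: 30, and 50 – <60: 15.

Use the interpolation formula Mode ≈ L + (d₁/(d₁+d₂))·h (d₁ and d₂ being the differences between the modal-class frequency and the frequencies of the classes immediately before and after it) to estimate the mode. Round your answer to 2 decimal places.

45.16

Modal class: 40 – <50 (highest frequency 30).
d₁ = 30 − 14 = 16, d₂ = 30 − 15 = 15
Mode ≈ 40 + (16/(16+15)) × 10 = 40 + 5.1613 = 45.1613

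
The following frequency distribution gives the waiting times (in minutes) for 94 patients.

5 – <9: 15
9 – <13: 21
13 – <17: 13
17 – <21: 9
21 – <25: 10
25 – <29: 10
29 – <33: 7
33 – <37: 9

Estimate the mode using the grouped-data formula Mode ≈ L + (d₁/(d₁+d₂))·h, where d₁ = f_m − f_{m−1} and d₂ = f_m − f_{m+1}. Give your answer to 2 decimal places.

Modal class: 9 – <13 (highest frequency 21).
d₁ = 21 − 15 = 6, d₂ = 21 − 13 = 8
Mode ≈ 9 + (6/(6+8)) × 4 = 9 + 1.7143 = 10.7143

10.71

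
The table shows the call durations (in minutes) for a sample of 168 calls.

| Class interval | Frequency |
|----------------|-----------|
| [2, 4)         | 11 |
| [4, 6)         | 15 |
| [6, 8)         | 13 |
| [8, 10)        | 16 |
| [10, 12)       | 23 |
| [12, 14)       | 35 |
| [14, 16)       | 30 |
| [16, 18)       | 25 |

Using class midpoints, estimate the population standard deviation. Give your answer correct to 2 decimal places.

Midpoints: 3, 5, 7, 9, 11, 13, 15, 17
n = 168, Σfm = 1926, mean = 11.4643
Σfm² = 25080
Σf(m − x̄)² = Σfm² − (Σfm)²/n = 25080 − 1926²/168 = 2999.7857
Population variance = 2999.7857 / 168 = 17.8559
Standard deviation = √17.8559 = 4.2256

4.23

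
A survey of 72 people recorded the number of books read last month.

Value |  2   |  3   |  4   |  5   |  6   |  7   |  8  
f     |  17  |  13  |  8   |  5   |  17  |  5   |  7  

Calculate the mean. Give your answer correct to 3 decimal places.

4.486

Values: 2, 3, 4, 5, 6, 7, 8
Σfx = 17×2 + 13×3 + 8×4 + 5×5 + 17×6 + 5×7 + 7×8 = 323
n = Σf = 72
Mean = 323 / 72 = 4.4861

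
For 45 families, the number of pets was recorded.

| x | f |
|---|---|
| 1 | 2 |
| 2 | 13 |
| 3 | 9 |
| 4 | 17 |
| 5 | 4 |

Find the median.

Cumulative frequencies: 2, 15, 24, 41, 45
n = 45, so the median is the value in position (n+1)/2 = 23.
Position 23 falls at value 3.

3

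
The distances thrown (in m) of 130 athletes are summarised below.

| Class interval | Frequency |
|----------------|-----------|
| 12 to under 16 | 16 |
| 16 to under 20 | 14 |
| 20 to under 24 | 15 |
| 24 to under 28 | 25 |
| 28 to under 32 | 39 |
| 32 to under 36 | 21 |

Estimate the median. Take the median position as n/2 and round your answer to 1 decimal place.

27.2

Cumulative frequencies: 16, 30, 45, 70, 109, 130
n = 130; position = n/2 = 65.
This falls in the class 24 to under 28: L = 24, F = 45, f = 25, h = 4.
Median ≈ 24 + ((65 − 45) / 25) × 4 = 27.2000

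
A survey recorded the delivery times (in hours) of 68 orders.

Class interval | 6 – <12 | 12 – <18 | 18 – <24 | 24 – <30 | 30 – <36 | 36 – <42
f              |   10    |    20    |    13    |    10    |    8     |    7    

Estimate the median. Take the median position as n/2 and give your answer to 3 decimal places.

19.846

Cumulative frequencies: 10, 30, 43, 53, 61, 68
n = 68; position = n/2 = 34.
This falls in the class 18 – <24: L = 18, F = 30, f = 13, h = 6.
Median ≈ 18 + ((34 − 30) / 13) × 6 = 19.8462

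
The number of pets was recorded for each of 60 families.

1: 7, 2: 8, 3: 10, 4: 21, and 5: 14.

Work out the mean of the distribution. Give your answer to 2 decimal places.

3.45

Values: 1, 2, 3, 4, 5
Σfx = 7×1 + 8×2 + 10×3 + 21×4 + 14×5 = 207
n = Σf = 60
Mean = 207 / 60 = 3.4500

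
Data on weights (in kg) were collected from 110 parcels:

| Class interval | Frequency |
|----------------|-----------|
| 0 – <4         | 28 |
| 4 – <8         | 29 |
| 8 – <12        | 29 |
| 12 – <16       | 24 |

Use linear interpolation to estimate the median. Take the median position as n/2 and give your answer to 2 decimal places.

7.72

Cumulative frequencies: 28, 57, 86, 110
n = 110; position = n/2 = 55.
This falls in the class 4 – <8: L = 4, F = 28, f = 29, h = 4.
Median ≈ 4 + ((55 − 28) / 29) × 4 = 7.7241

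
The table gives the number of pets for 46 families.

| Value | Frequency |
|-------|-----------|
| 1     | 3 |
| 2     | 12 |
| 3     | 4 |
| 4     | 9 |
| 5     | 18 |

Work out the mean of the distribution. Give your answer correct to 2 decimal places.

3.59

Values: 1, 2, 3, 4, 5
Σfx = 3×1 + 12×2 + 4×3 + 9×4 + 18×5 = 165
n = Σf = 46
Mean = 165 / 46 = 3.5870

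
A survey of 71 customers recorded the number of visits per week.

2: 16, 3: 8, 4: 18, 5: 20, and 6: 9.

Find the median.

Cumulative frequencies: 16, 24, 42, 62, 71
n = 71, so the median is the value in position (n+1)/2 = 36.
Position 36 falls at value 4.

4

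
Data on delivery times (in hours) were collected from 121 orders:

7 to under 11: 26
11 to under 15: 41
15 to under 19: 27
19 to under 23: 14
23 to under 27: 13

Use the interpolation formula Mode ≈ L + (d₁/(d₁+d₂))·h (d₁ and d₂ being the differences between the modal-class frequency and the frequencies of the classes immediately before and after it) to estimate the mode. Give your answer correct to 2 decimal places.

13.07

Modal class: 11 to under 15 (highest frequency 41).
d₁ = 41 − 26 = 15, d₂ = 41 − 27 = 14
Mode ≈ 11 + (15/(15+14)) × 4 = 11 + 2.0690 = 13.0690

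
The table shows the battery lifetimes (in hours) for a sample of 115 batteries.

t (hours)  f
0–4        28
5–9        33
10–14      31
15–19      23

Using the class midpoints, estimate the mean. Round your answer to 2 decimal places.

Midpoints: 2, 7, 12, 17
Σfm = 28×2 + 33×7 + 31×12 + 23×17 = 1050
n = Σf = 115
Mean = 1050 / 115 = 9.1304

9.13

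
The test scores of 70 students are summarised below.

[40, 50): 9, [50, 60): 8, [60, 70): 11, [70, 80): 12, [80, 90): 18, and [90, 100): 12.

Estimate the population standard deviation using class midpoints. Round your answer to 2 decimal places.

16.39

Midpoints: 45, 55, 65, 75, 85, 95
n = 70, Σfm = 5130, mean = 73.2857
Σfm² = 394750
Σf(m − x̄)² = Σfm² − (Σfm)²/n = 394750 − 5130²/70 = 18794.2857
Population variance = 18794.2857 / 70 = 268.4898
Standard deviation = √268.4898 = 16.3857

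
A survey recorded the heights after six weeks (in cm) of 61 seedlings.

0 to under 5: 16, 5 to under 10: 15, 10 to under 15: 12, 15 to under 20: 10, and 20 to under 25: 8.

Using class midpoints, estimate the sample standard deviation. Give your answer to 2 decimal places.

6.89

Midpoints: 2.5, 7.5, 12.5, 17.5, 22.5
n = 61, Σfm = 657.5, mean = 10.7787
Σfm² = 9931.25
Σf(m − x̄)² = Σfm² − (Σfm)²/n = 9931.25 − 657.5²/61 = 2844.2623
Sample variance = 2844.2623 / 60 = 47.4044
Standard deviation = √47.4044 = 6.8851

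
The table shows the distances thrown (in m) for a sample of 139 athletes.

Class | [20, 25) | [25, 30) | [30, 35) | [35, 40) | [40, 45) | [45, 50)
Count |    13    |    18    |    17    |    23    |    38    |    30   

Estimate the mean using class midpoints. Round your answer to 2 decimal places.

37.72

Midpoints: 22.5, 27.5, 32.5, 37.5, 42.5, 47.5
Σfm = 13×22.5 + 18×27.5 + 17×32.5 + 23×37.5 + 38×42.5 + 30×47.5 = 5242.5
n = Σf = 139
Mean = 5242.5 / 139 = 37.7158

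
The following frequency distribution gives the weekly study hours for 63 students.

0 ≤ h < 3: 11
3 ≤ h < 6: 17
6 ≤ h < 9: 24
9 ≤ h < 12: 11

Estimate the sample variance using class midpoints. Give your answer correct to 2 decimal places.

Midpoints: 1.5, 4.5, 7.5, 10.5
n = 63, Σfm = 388.5, mean = 6.1667
Σfm² = 2931.75
Σf(m − x̄)² = Σfm² − (Σfm)²/n = 2931.75 − 388.5²/63 = 536.0000
Sample variance = 536.0000 / 62 = 8.6452

8.65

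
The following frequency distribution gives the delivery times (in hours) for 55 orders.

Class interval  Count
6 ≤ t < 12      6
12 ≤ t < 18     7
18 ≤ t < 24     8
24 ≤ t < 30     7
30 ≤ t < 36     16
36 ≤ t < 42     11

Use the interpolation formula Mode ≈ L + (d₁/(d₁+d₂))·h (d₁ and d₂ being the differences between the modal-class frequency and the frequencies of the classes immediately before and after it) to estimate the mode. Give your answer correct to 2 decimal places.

Modal class: 30 ≤ t < 36 (highest frequency 16).
d₁ = 16 − 7 = 9, d₂ = 16 − 11 = 5
Mode ≈ 30 + (9/(9+5)) × 6 = 30 + 3.8571 = 33.8571

33.86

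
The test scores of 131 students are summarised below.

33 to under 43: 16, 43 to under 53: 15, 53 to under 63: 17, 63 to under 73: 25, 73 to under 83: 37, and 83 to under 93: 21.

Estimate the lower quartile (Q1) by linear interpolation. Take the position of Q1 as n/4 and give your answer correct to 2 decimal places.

Cumulative frequencies: 16, 31, 48, 73, 110, 131
n = 131; position = n/4 = 32.75.
This falls in the class 53 to under 63: L = 53, F = 31, f = 17, h = 10.
Lower quartile ≈ 53 + ((32.75 − 31) / 17) × 10 = 54.0294

54.03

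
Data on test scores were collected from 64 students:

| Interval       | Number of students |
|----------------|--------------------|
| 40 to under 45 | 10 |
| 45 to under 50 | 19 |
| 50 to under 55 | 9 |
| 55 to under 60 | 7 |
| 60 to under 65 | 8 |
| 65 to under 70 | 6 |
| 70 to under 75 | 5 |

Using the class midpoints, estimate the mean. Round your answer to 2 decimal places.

54.22

Midpoints: 42.5, 47.5, 52.5, 57.5, 62.5, 67.5, 72.5
Σfm = 10×42.5 + 19×47.5 + 9×52.5 + 7×57.5 + 8×62.5 + 6×67.5 + 5×72.5 = 3470
n = Σf = 64
Mean = 3470 / 64 = 54.2188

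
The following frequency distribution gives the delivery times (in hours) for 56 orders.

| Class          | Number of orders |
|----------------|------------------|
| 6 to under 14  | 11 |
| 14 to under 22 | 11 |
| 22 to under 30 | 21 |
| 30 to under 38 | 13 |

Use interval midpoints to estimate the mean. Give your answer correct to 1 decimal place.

Midpoints: 10, 18, 26, 34
Σfm = 11×10 + 11×18 + 21×26 + 13×34 = 1296
n = Σf = 56
Mean = 1296 / 56 = 23.1429

23.1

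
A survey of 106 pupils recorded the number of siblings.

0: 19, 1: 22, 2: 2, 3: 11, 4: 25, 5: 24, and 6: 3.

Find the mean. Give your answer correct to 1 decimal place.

Values: 0, 1, 2, 3, 4, 5, 6
Σfx = 19×0 + 22×1 + 2×2 + 11×3 + 25×4 + 24×5 + 3×6 = 297
n = Σf = 106
Mean = 297 / 106 = 2.8019

2.8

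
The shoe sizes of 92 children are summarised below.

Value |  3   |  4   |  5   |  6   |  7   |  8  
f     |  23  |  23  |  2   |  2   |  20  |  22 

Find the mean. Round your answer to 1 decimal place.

5.4

Values: 3, 4, 5, 6, 7, 8
Σfx = 23×3 + 23×4 + 2×5 + 2×6 + 20×7 + 22×8 = 499
n = Σf = 92
Mean = 499 / 92 = 5.4239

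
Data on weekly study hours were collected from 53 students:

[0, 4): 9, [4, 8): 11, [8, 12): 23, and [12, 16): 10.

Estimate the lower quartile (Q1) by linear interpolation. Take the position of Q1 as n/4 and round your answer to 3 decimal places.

5.545

Cumulative frequencies: 9, 20, 43, 53
n = 53; position = n/4 = 13.25.
This falls in the class [4, 8): L = 4, F = 9, f = 11, h = 4.
Lower quartile ≈ 4 + ((13.25 − 9) / 11) × 4 = 5.5455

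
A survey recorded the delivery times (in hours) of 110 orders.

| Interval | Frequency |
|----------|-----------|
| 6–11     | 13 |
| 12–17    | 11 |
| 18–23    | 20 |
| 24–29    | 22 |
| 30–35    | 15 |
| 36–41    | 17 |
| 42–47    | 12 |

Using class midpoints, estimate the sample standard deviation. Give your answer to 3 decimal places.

Midpoints: 8.5, 14.5, 20.5, 26.5, 32.5, 38.5, 44.5
n = 110, Σfm = 2939, mean = 26.7182
Σfm² = 91911.5
Σf(m − x̄)² = Σfm² − (Σfm)²/n = 91911.5 − 2939²/110 = 13386.7636
Sample variance = 13386.7636 / 109 = 122.8143
Standard deviation = √122.8143 = 11.0822

11.082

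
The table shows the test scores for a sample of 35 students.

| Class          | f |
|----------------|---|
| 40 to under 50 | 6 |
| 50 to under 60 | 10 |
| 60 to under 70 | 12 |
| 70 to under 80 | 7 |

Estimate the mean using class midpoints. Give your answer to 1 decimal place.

60.7

Midpoints: 45, 55, 65, 75
Σfm = 6×45 + 10×55 + 12×65 + 7×75 = 2125
n = Σf = 35
Mean = 2125 / 35 = 60.7143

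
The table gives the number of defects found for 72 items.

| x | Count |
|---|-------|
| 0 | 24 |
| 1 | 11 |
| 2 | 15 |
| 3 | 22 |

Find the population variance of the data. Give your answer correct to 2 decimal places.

Values: 0, 1, 2, 3
n = 72, Σfx = 107, mean = 1.4861
Σfx² = 269
Σf(x − x̄)² = Σfx² − (Σfx)²/n = 269 − 107²/72 = 109.9861
Population variance = 109.9861 / 72 = 1.5276

1.53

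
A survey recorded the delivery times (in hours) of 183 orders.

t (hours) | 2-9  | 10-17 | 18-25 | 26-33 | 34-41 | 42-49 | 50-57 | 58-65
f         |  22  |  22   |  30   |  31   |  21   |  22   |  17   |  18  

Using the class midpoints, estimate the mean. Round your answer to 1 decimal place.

31.6

Midpoints: 5.5, 13.5, 21.5, 29.5, 37.5, 45.5, 53.5, 61.5
Σfm = 22×5.5 + 22×13.5 + 30×21.5 + 31×29.5 + 21×37.5 + 22×45.5 + 17×53.5 + 18×61.5 = 5782.5
n = Σf = 183
Mean = 5782.5 / 183 = 31.5984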